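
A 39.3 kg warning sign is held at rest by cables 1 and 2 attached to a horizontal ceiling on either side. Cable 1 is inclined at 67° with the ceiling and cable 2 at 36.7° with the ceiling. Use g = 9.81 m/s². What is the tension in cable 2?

T_2 ≈ 155 N

Weight W = 39.3 × 9.81 = 385.5 N acts straight down.
Horizontal: T_1 cos 67° = T_2 cos 36.7°  →  T_1 = 2.052 T_2.
Vertical: T_1 sin 67° + T_2 sin 36.7° = 385.5.
Substituting the horizontal relation into the vertical equation gives 2.486 T_2 = 385.5, so T_2 = 155.1 N.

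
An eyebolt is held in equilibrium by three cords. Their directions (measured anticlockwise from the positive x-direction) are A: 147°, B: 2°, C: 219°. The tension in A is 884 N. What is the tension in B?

T_B ≈ 1400 N

Resolve: ΣF_x = 884 cos 147° + T_B cos 2° + T_C cos 219° = 0.
        ΣF_y = 884 sin 147° + T_B sin 2° + T_C sin 219° = 0.
The known terms sum to (-741.4, 481.5) N, so 0.9994 T_B − 0.7771 T_C = 741.4 and 0.0349 T_B − 0.6293 T_C = -481.5.
Solving simultaneously: T_B = 1397 N, T_C = 842.5 N.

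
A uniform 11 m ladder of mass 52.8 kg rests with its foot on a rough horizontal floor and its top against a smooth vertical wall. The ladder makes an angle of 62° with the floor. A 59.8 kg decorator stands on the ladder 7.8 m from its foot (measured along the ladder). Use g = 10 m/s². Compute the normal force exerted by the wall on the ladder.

N_wall ≈ 366 N

Torques about the foot: N_wall · 11 sin 62° = 52.8×10×5.5 cos 62° + 59.8×10×7.8 cos 62° → N_wall = 365.84 N.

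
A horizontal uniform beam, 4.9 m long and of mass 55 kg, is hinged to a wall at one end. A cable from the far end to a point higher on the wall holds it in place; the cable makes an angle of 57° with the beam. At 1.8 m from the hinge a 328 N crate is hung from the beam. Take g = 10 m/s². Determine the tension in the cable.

Take torques about the hinge: T sin 57° · 4.9 = 55×10×2.45 + 328×1.8 = 1937.9 N·m.
So T = 1937.9 / (0.8387 × 4.9) = 471.57 N.

T ≈ 472 N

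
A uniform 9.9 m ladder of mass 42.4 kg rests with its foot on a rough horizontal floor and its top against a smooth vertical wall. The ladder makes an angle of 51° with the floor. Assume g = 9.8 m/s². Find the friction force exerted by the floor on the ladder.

f ≈ 168 N

Torques about the foot: N_wall · 9.9 sin 51° = 42.4×9.8×4.95 cos 51° → N_wall = 168.24 N.
ΣF_x = 0: f_floor = N_wall = 168.24 N.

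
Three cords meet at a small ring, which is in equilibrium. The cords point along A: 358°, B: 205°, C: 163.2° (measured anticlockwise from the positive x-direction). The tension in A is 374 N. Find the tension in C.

T_C ≈ 255 N

Resolve: ΣF_x = 374 cos 358° + T_B cos 205° + T_C cos 163.2° = 0.
        ΣF_y = 374 sin 358° + T_B sin 205° + T_C sin 163.2° = 0.
The known terms sum to (373.8, -13.05) N, so -0.9063 T_B − 0.9573 T_C = -373.8 and -0.4226 T_B + 0.2890 T_C = 13.05.
Solving simultaneously: T_B = 143.3 N, T_C = 254.7 N.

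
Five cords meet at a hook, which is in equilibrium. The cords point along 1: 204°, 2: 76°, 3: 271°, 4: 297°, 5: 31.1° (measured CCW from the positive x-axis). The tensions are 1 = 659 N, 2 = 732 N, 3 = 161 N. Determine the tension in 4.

Resolve: ΣF_x = 659 cos 204° + 732 cos 76° + 161 cos 271° + T_4 cos 297° + T_5 cos 31.1° = 0.
        ΣF_y = 659 sin 204° + 732 sin 76° + 161 sin 271° + T_4 sin 297° + T_5 sin 31.1° = 0.
The known terms sum to (-422.1, 281.2) N, so 0.4540 T_4 + 0.8563 T_5 = 422.1 and -0.8910 T_4 + 0.5165 T_5 = -281.2.
Solving simultaneously: T_4 = 460 N, T_5 = 249.1 N.

T_4 ≈ 460 N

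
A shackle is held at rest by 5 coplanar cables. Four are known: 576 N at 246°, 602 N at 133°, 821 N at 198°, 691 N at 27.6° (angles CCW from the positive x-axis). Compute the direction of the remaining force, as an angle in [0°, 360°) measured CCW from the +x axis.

θ ≈ 1.37°

Sum the known components: ΣF_x = -813.3 N, ΣF_y = -19.49 N.
For equilibrium the remaining force must supply (−ΣF_x, −ΣF_y) = (813.3, 19.49) N.
Magnitude = √((813.3)² + (19.49)²) = 813.5 N; direction = atan2(19.49, 813.3) = 1.4°.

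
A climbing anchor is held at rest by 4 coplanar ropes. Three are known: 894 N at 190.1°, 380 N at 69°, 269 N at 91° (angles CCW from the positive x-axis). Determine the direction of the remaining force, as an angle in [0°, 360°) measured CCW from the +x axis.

θ ≈ 328°

Sum the known components: ΣF_x = -748.7 N, ΣF_y = 466.9 N.
For equilibrium the remaining force must supply (−ΣF_x, −ΣF_y) = (748.7, -466.9) N.
Magnitude = √((748.7)² + (-466.9)²) = 882.3 N; direction = atan2(-466.9, 748.7) = 328.0°.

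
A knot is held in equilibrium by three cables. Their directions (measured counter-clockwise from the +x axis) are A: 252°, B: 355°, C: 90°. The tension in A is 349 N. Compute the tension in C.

T_C ≈ 341 N

Resolve: ΣF_x = 349 cos 252° + T_B cos 355° + T_C cos 90° = 0.
        ΣF_y = 349 sin 252° + T_B sin 355° + T_C sin 90° = 0.
The known terms sum to (-107.8, -331.9) N, so 0.9962 T_B + 0.0000 T_C = 107.8 and -0.0872 T_B + 1.0000 T_C = 331.9.
Solving simultaneously: T_B = 108.3 N, T_C = 341.4 N.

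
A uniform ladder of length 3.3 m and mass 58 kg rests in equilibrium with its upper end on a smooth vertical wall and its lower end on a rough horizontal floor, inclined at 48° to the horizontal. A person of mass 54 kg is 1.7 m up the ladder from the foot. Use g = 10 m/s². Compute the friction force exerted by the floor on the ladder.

f ≈ 512 N

Torques about the foot: N_wall · 3.3 sin 48° = 58×10×1.65 cos 48° + 54×10×1.7 cos 48° → N_wall = 511.59 N.
ΣF_x = 0: f_floor = N_wall = 511.59 N.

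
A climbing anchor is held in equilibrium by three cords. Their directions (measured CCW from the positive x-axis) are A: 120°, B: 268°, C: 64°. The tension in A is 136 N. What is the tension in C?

T_C ≈ 177 N

Resolve: ΣF_x = 136 cos 120° + T_B cos 268° + T_C cos 64° = 0.
        ΣF_y = 136 sin 120° + T_B sin 268° + T_C sin 64° = 0.
The known terms sum to (-68, 117.8) N, so -0.0349 T_B + 0.4384 T_C = 68 and -0.9994 T_B + 0.8988 T_C = -117.8.
Solving simultaneously: T_B = 277.2 N, T_C = 177.2 N.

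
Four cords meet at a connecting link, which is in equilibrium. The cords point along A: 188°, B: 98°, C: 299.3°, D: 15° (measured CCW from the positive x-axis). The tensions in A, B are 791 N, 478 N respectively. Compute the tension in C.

T_C ≈ 589 N

Resolve: ΣF_x = 791 cos 188° + 478 cos 98° + T_C cos 299.3° + T_D cos 15° = 0.
        ΣF_y = 791 sin 188° + 478 sin 98° + T_C sin 299.3° + T_D sin 15° = 0.
The known terms sum to (-849.8, 363.3) N, so 0.4894 T_C + 0.9659 T_D = 849.8 and -0.8721 T_C + 0.2588 T_D = -363.3.
Solving simultaneously: T_C = 589.1 N, T_D = 581.3 N.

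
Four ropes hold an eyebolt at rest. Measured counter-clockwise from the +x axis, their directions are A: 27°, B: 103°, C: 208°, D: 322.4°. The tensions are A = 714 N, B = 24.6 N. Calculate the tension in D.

T_D ≈ 12.4 N

Resolve: ΣF_x = 714 cos 27° + 24.6 cos 103° + T_C cos 208° + T_D cos 322.4° = 0.
        ΣF_y = 714 sin 27° + 24.6 sin 103° + T_C sin 208° + T_D sin 322.4° = 0.
The known terms sum to (630.6, 348.1) N, so -0.8829 T_C + 0.7923 T_D = -630.6 and -0.4695 T_C − 0.6101 T_D = -348.1.
Solving simultaneously: T_C = 725.4 N, T_D = 12.41 N.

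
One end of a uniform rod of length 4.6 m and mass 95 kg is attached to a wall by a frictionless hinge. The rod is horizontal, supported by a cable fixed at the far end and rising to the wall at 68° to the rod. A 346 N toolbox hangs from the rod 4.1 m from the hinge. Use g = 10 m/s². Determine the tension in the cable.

T ≈ 845 N

Take torques about the hinge: T sin 68° · 4.6 = 95×10×2.3 + 346×4.1 = 3603.6 N·m.
So T = 3603.6 / (0.9272 × 4.6) = 844.91 N.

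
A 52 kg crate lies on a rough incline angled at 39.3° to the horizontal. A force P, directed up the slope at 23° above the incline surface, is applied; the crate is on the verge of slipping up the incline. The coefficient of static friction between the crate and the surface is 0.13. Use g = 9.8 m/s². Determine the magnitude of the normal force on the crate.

On the verge of sliding up the incline, friction equals μN and acts down the slope.
Perpendicular: N + P sin 23° = W cos 39.3° = 394.3 N.
Along incline: P cos 23° = W sin 39.3° + μN  with W sin 39.3° = 322.8 N.
Solving the pair for P and N: P = 385.1 N, N = 243.9 N (and f = μN = 31.7 N).

N ≈ 244 N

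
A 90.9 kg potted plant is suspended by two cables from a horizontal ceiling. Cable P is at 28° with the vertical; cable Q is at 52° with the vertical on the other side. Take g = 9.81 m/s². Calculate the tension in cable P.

Angles from the horizontal: cable P is 90° − 28° = 62°, cable Q is 90° − 52° = 38°.
Weight W = 90.9 × 9.81 = 891.7 N acts straight down.
Horizontal: T_P cos 62° = T_Q cos 38°  →  T_Q = 0.5958 T_P.
Vertical: T_P sin 62° + T_Q sin 38° = 891.7.
Substituting the horizontal relation into the vertical equation gives 1.25 T_P = 891.7, so T_P = 713.5 N.

T_P ≈ 714 N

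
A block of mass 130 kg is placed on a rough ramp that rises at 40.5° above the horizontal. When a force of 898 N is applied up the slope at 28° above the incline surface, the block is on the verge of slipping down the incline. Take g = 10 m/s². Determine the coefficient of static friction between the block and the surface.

On the verge of sliding down the incline, friction is at its maximum μN and acts up the slope.
Perpendicular to incline: N = W cos 40.5° − P sin 28° = 988.5 − 421.6 = 566.9 N.
Along incline: P cos 28° + μN = W sin 40.5° → μ = (W sin 40.5° − P cos 28°) / N = 0.09065.

μ ≈ 0.0907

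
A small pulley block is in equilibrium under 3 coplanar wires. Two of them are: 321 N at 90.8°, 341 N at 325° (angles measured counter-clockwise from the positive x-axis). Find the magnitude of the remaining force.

Sum the known components: ΣF_x = 274.8 N, ΣF_y = 125.4 N.
For equilibrium the remaining force must supply (−ΣF_x, −ΣF_y) = (-274.8, -125.4) N.
Magnitude = √((-274.8)² + (-125.4)²) = 302.1 N; direction = atan2(-125.4, -274.8) = 204.5°.

F ≈ 302 N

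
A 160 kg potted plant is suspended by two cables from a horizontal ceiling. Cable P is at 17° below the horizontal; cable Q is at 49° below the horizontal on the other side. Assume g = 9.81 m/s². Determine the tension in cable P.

T_P ≈ 1130 N

Weight W = 160 × 9.81 = 1570 N acts straight down.
Horizontal: T_P cos 17° = T_Q cos 49°  →  T_Q = 1.458 T_P.
Vertical: T_P sin 17° + T_Q sin 49° = 1570.
Substituting the horizontal relation into the vertical equation gives 1.392 T_P = 1570, so T_P = 1127 N.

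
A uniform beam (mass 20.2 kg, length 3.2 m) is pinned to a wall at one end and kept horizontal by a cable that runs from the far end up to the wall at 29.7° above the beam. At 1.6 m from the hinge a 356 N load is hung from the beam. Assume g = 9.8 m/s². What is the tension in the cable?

T ≈ 559 N

Take torques about the hinge: T sin 29.7° · 3.2 = 20.2×9.8×1.6 + 356×1.6 = 886.34 N·m.
So T = 886.34 / (0.4955 × 3.2) = 559.04 N.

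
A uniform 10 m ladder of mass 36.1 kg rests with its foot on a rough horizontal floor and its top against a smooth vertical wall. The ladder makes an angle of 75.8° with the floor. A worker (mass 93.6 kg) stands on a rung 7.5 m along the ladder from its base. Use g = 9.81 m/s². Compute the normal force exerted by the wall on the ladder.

N_wall ≈ 219 N

Torques about the foot: N_wall · 10 sin 75.8° = 36.1×9.81×5 cos 75.8° + 93.6×9.81×7.5 cos 75.8° → N_wall = 219.06 N.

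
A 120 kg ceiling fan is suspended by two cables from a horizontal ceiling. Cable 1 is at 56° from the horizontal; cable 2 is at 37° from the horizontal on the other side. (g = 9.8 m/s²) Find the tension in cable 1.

Weight W = 120 × 9.8 = 1176 N acts straight down.
Horizontal: T_1 cos 56° = T_2 cos 37°  →  T_2 = 0.7002 T_1.
Vertical: T_1 sin 56° + T_2 sin 37° = 1176.
Substituting the horizontal relation into the vertical equation gives 1.25 T_1 = 1176, so T_1 = 940.5 N.

T_1 ≈ 940 N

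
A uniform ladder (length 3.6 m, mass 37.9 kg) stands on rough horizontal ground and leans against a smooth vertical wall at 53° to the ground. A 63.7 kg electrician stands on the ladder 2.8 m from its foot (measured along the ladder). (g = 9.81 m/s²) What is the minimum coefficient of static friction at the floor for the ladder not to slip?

μ_min ≈ 0.508

ΣF_y = 0: N_floor = 37.9×9.81 + 63.7×9.81 = 996.7 N.
Torques about the foot: N_wall · 3.6 sin 53° = 37.9×9.81×1.8 cos 53° + 63.7×9.81×2.8 cos 53° → N_wall = 506.34 N.
ΣF_x = 0: f_floor = N_wall = 506.34 N.
μ_min = f_floor / N_floor = 506.34 / 996.7 = 0.508.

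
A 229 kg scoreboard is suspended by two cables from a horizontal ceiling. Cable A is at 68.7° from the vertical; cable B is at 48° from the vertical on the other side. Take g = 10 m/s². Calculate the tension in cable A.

Angles from the horizontal: cable A is 90° − 68.7° = 21.3°, cable B is 90° − 48° = 42°.
Weight W = 229 × 10 = 2290 N acts straight down.
Horizontal: T_A cos 21.3° = T_B cos 42°  →  T_B = 1.254 T_A.
Vertical: T_A sin 21.3° + T_B sin 42° = 2290.
Substituting the horizontal relation into the vertical equation gives 1.202 T_A = 2290, so T_A = 1905 N.

T_A ≈ 1900 N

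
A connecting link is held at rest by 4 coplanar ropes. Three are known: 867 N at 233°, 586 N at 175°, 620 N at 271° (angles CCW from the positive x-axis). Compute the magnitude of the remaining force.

Sum the known components: ΣF_x = -1095 N, ΣF_y = -1261 N.
For equilibrium the remaining force must supply (−ΣF_x, −ΣF_y) = (1095, 1261) N.
Magnitude = √((1095)² + (1261)²) = 1670 N; direction = atan2(1261, 1095) = 49.0°.

F ≈ 1670 N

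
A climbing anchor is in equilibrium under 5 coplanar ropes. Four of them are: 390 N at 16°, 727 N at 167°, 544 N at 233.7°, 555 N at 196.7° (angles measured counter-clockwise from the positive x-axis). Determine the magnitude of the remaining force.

Sum the known components: ΣF_x = -1187 N, ΣF_y = -326.9 N.
For equilibrium the remaining force must supply (−ΣF_x, −ΣF_y) = (1187, 326.9) N.
Magnitude = √((1187)² + (326.9)²) = 1231 N; direction = atan2(326.9, 1187) = 15.4°.

F ≈ 1230 N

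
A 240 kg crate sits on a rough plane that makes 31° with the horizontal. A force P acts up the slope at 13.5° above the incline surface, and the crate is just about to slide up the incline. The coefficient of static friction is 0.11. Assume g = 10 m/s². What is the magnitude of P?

On the verge of sliding up the incline, friction equals μN and acts down the slope.
Perpendicular: N + P sin 13.5° = W cos 31° = 2057 N.
Along incline: P cos 13.5° = W sin 31° + μN  with W sin 31° = 1236 N.
Solving the pair for P and N: P = 1465 N, N = 1715 N (and f = μN = 188.7 N).

P ≈ 1470 N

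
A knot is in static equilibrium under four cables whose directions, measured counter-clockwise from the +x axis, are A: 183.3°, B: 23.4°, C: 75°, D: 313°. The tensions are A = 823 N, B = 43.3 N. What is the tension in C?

T_C ≈ 699 N

Resolve: ΣF_x = 823 cos 183.3° + 43.3 cos 23.4° + T_C cos 75° + T_D cos 313° = 0.
        ΣF_y = 823 sin 183.3° + 43.3 sin 23.4° + T_C sin 75° + T_D sin 313° = 0.
The known terms sum to (-781.9, -30.18) N, so 0.2588 T_C + 0.6820 T_D = 781.9 and 0.9659 T_C − 0.7314 T_D = 30.18.
Solving simultaneously: T_C = 698.6 N, T_D = 881.4 N.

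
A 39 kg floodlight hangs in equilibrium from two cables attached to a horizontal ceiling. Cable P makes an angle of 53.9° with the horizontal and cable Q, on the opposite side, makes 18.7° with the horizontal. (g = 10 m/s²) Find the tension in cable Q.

T_Q ≈ 241 N

Weight W = 39 × 10 = 390 N acts straight down.
Horizontal: T_P cos 53.9° = T_Q cos 18.7°  →  T_P = 1.608 T_Q.
Vertical: T_P sin 53.9° + T_Q sin 18.7° = 390.
Substituting the horizontal relation into the vertical equation gives 1.62 T_Q = 390, so T_Q = 240.8 N.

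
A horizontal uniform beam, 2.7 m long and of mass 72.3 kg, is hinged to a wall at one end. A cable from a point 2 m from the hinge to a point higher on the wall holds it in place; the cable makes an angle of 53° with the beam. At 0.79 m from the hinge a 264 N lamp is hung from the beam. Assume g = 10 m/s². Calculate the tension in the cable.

Take torques about the hinge: T sin 53° · 2 = 72.3×10×1.35 + 264×0.79 = 1184.6 N·m.
So T = 1184.6 / (0.7986 × 2) = 741.65 N.

T ≈ 742 N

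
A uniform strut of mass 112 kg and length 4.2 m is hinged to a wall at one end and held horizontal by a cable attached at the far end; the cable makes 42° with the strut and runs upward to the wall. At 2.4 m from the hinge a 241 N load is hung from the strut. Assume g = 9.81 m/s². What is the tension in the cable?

Take torques about the hinge: T sin 42° · 4.2 = 112×9.81×2.1 + 241×2.4 = 2885.7 N·m.
So T = 2885.7 / (0.6691 × 4.2) = 1026.8 N.

T ≈ 1030 N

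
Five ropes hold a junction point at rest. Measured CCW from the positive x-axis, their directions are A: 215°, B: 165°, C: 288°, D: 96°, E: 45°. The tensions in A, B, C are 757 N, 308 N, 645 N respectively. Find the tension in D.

T_D ≈ 227 N

Resolve: ΣF_x = 757 cos 215° + 308 cos 165° + 645 cos 288° + T_D cos 96° + T_E cos 45° = 0.
        ΣF_y = 757 sin 215° + 308 sin 165° + 645 sin 288° + T_D sin 96° + T_E sin 45° = 0.
The known terms sum to (-718.3, -967.9) N, so -0.1045 T_D + 0.7071 T_E = 718.3 and 0.9945 T_D + 0.7071 T_E = 967.9.
Solving simultaneously: T_D = 227.1 N, T_E = 1049 N.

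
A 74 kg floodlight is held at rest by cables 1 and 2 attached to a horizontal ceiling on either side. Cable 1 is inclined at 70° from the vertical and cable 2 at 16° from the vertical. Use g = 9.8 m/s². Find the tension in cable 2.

T_2 ≈ 683 N

Angles from the horizontal: cable 1 is 90° − 70° = 20°, cable 2 is 90° − 16° = 74°.
Weight W = 74 × 9.8 = 725.2 N acts straight down.
Horizontal: T_1 cos 20° = T_2 cos 74°  →  T_1 = 0.2933 T_2.
Vertical: T_1 sin 20° + T_2 sin 74° = 725.2.
Substituting the horizontal relation into the vertical equation gives 1.062 T_2 = 725.2, so T_2 = 683.1 N.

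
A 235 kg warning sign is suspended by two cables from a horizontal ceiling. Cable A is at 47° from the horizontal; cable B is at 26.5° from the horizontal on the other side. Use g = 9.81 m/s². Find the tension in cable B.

Weight W = 235 × 9.81 = 2305 N acts straight down.
Horizontal: T_A cos 47° = T_B cos 26.5°  →  T_A = 1.312 T_B.
Vertical: T_A sin 47° + T_B sin 26.5° = 2305.
Substituting the horizontal relation into the vertical equation gives 1.406 T_B = 2305, so T_B = 1640 N.

T_B ≈ 1640 N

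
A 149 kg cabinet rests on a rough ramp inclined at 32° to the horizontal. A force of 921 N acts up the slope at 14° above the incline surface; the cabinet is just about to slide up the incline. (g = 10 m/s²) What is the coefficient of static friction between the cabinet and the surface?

μ ≈ 0.100

On the verge of sliding up the incline, friction is at its maximum μN and acts down the slope.
Perpendicular to incline: N = W cos 32° − P sin 14° = 1264 − 222.8 = 1041 N.
Along incline: P cos 14° − μN = W sin 32° → μ = −(W sin 32° − P cos 14°) / N = 0.09999.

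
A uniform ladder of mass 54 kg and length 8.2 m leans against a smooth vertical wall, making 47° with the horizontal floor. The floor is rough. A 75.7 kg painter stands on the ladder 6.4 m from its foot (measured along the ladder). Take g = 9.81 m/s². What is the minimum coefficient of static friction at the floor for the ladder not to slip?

μ_min ≈ 0.619

ΣF_y = 0: N_floor = 54×9.81 + 75.7×9.81 = 1272.4 N.
Torques about the foot: N_wall · 8.2 sin 47° = 54×9.81×4.1 cos 47° + 75.7×9.81×6.4 cos 47° → N_wall = 787.48 N.
ΣF_x = 0: f_floor = N_wall = 787.48 N.
μ_min = f_floor / N_floor = 787.48 / 1272.4 = 0.6189.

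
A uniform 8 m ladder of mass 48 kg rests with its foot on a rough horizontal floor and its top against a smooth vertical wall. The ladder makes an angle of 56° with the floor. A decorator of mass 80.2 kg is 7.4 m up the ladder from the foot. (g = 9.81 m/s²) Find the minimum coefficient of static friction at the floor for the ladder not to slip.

ΣF_y = 0: N_floor = 48×9.81 + 80.2×9.81 = 1257.6 N.
Torques about the foot: N_wall · 8 sin 56° = 48×9.81×4 cos 56° + 80.2×9.81×7.4 cos 56° → N_wall = 649.68 N.
ΣF_x = 0: f_floor = N_wall = 649.68 N.
μ_min = f_floor / N_floor = 649.68 / 1257.6 = 0.5166.

μ_min ≈ 0.517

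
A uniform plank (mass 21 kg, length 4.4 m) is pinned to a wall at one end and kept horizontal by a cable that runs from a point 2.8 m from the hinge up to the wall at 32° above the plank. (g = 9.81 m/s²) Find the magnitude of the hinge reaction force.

Take torques about the hinge: T sin 32° · 2.8 = 21×9.81×2.2 = 453.22 N·m.
So T = 453.22 / (0.5299 × 2.8) = 305.45 N.
ΣF_x = 0: H_x = T cos 32° = 259.04 N.
ΣF_y = 0: H_y = (21×9.81) − T sin 32° = 206.01 − 161.87 = 44.145 N.
|H| = √(H_x² + H_y²) = √((259.04)² + (44.145)²) = 262.77 N.

|H| ≈ 263 N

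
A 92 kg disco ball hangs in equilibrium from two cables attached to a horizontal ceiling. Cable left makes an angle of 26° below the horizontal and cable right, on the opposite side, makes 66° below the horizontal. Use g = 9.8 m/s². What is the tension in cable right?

T_right ≈ 811 N

Weight W = 92 × 9.8 = 901.6 N acts straight down.
Horizontal: T_left cos 26° = T_right cos 66°  →  T_left = 0.4525 T_right.
Vertical: T_left sin 26° + T_right sin 66° = 901.6.
Substituting the horizontal relation into the vertical equation gives 1.112 T_right = 901.6, so T_right = 810.8 N.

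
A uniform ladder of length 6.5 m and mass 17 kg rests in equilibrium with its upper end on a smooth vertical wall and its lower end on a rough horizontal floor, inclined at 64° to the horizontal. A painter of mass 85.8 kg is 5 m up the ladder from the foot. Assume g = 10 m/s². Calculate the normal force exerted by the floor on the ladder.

ΣF_y = 0: N_floor = 17×10 + 85.8×10 = 1028 N.

N_floor ≈ 1030 N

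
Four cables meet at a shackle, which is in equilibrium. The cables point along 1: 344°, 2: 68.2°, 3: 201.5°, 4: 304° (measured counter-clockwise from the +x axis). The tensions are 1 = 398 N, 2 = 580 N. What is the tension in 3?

T_3 ≈ 753 N

Resolve: ΣF_x = 398 cos 344° + 580 cos 68.2° + T_3 cos 201.5° + T_4 cos 304° = 0.
        ΣF_y = 398 sin 344° + 580 sin 68.2° + T_3 sin 201.5° + T_4 sin 304° = 0.
The known terms sum to (598, 428.8) N, so -0.9304 T_3 + 0.5592 T_4 = -598 and -0.3665 T_3 − 0.8290 T_4 = -428.8.
Solving simultaneously: T_3 = 753.4 N, T_4 = 184.2 N.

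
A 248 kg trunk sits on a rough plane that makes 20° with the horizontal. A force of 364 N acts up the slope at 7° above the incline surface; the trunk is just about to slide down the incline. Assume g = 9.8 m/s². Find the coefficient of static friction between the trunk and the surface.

On the verge of sliding down the incline, friction is at its maximum μN and acts up the slope.
Perpendicular to incline: N = W cos 20° − P sin 7° = 2284 − 44.36 = 2239 N.
Along incline: P cos 7° + μN = W sin 20° → μ = (W sin 20° − P cos 7°) / N = 0.2099.

μ ≈ 0.210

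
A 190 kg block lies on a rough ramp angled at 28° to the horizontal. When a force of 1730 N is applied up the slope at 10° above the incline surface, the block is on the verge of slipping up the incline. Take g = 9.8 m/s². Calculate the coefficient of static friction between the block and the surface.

On the verge of sliding up the incline, friction is at its maximum μN and acts down the slope.
Perpendicular to incline: N = W cos 28° − P sin 10° = 1644 − 300.4 = 1344 N.
Along incline: P cos 10° − μN = W sin 28° → μ = −(W sin 28° − P cos 10°) / N = 0.6174.

μ ≈ 0.617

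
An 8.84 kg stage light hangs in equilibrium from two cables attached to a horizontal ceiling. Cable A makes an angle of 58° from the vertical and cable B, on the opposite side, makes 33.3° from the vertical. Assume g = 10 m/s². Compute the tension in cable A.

Angles from the horizontal: cable A is 90° − 58° = 32°, cable B is 90° − 33.3° = 56.7°.
Weight W = 8.84 × 10 = 88.4 N acts straight down.
Horizontal: T_A cos 32° = T_B cos 56.7°  →  T_B = 1.545 T_A.
Vertical: T_A sin 32° + T_B sin 56.7° = 88.4.
Substituting the horizontal relation into the vertical equation gives 1.821 T_A = 88.4, so T_A = 48.55 N.

T_A ≈ 48.5 N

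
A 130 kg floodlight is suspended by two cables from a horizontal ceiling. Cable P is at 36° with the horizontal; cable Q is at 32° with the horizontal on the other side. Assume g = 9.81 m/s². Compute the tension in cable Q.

Weight W = 130 × 9.81 = 1275 N acts straight down.
Horizontal: T_P cos 36° = T_Q cos 32°  →  T_P = 1.048 T_Q.
Vertical: T_P sin 36° + T_Q sin 32° = 1275.
Substituting the horizontal relation into the vertical equation gives 1.146 T_Q = 1275, so T_Q = 1113 N.

T_Q ≈ 1110 N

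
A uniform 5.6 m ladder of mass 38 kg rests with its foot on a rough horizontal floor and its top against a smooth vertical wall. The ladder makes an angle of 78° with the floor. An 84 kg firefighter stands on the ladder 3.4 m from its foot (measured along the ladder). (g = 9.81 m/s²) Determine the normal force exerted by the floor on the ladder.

N_floor ≈ 1200 N

ΣF_y = 0: N_floor = 38×9.81 + 84×9.81 = 1196.8 N.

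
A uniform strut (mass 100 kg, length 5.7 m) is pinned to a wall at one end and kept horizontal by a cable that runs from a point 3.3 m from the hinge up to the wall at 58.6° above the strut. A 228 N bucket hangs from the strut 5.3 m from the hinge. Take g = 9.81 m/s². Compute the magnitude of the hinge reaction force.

Take torques about the hinge: T sin 58.6° · 3.3 = 100×9.81×2.85 + 228×5.3 = 4004.2 N·m.
So T = 4004.2 / (0.8536 × 3.3) = 1421.6 N.
ΣF_x = 0: H_x = T cos 58.6° = 740.67 N.
ΣF_y = 0: H_y = (100×9.81 + 228) − T sin 58.6° = 1209 − 1213.4 = -4.4091 N.
|H| = √(H_x² + H_y²) = √((740.67)² + (-4.4091)²) = 740.68 N.

|H| ≈ 741 N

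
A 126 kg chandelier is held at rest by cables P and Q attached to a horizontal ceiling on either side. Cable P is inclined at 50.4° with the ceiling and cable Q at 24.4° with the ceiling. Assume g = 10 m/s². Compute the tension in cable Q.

T_Q ≈ 832 N

Weight W = 126 × 10 = 1260 N acts straight down.
Horizontal: T_P cos 50.4° = T_Q cos 24.4°  →  T_P = 1.429 T_Q.
Vertical: T_P sin 50.4° + T_Q sin 24.4° = 1260.
Substituting the horizontal relation into the vertical equation gives 1.514 T_Q = 1260, so T_Q = 832.3 N.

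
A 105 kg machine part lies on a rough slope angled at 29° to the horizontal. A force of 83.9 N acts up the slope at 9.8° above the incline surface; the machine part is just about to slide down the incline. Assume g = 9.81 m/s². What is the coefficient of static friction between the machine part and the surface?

On the verge of sliding down the incline, friction is at its maximum μN and acts up the slope.
Perpendicular to incline: N = W cos 29° − P sin 9.8° = 900.9 − 14.28 = 886.6 N.
Along incline: P cos 9.8° + μN = W sin 29° → μ = (W sin 29° − P cos 9.8°) / N = 0.47.

μ ≈ 0.470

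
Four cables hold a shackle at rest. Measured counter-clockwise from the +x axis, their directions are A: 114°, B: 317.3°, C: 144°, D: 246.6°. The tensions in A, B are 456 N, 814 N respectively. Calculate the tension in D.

T_D ≈ 136 N

Resolve: ΣF_x = 456 cos 114° + 814 cos 317.3° + T_C cos 144° + T_D cos 246.6° = 0.
        ΣF_y = 456 sin 114° + 814 sin 317.3° + T_C sin 144° + T_D sin 246.6° = 0.
The known terms sum to (412.7, -135.4) N, so -0.8090 T_C − 0.3971 T_D = -412.7 and 0.5878 T_C − 0.9178 T_D = 135.4.
Solving simultaneously: T_C = 443.3 N, T_D = 136.3 N.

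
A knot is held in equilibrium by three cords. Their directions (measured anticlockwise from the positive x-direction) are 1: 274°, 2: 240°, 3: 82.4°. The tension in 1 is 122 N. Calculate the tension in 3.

Resolve: ΣF_x = 122 cos 274° + T_2 cos 240° + T_3 cos 82.4° = 0.
        ΣF_y = 122 sin 274° + T_2 sin 240° + T_3 sin 82.4° = 0.
The known terms sum to (8.51, -121.7) N, so -0.5000 T_2 + 0.1323 T_3 = -8.51 and -0.8660 T_2 + 0.9912 T_3 = 121.7.
Solving simultaneously: T_2 = 64.38 N, T_3 = 179 N.

T_3 ≈ 179 N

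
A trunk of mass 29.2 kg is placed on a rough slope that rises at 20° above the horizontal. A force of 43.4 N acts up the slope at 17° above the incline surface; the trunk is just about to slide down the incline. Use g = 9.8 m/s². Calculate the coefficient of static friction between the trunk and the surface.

μ ≈ 0.220

On the verge of sliding down the incline, friction is at its maximum μN and acts up the slope.
Perpendicular to incline: N = W cos 20° − P sin 17° = 268.9 − 12.69 = 256.2 N.
Along incline: P cos 17° + μN = W sin 20° → μ = (W sin 20° − P cos 17°) / N = 0.22.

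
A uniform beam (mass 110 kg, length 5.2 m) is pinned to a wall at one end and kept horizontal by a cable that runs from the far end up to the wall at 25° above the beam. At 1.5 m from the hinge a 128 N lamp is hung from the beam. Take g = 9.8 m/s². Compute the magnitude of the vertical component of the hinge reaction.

|H_y| ≈ 630 N

Take torques about the hinge: T sin 25° · 5.2 = 110×9.8×2.6 + 128×1.5 = 2994.8 N·m.
So T = 2994.8 / (0.4226 × 5.2) = 1362.8 N.
ΣF_y = 0: H_y = (110×9.8 + 128) − T sin 25° = 1206 − 575.92 = 630.08 N.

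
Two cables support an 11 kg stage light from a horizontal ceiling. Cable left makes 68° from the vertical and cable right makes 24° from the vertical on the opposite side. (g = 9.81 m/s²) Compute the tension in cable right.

T_right ≈ 100 N

Angles from the horizontal: cable left is 90° − 68° = 22°, cable right is 90° − 24° = 66°.
Weight W = 11 × 9.81 = 107.9 N acts straight down.
Horizontal: T_left cos 22° = T_right cos 66°  →  T_left = 0.4387 T_right.
Vertical: T_left sin 22° + T_right sin 66° = 107.9.
Substituting the horizontal relation into the vertical equation gives 1.078 T_right = 107.9, so T_right = 100.1 N.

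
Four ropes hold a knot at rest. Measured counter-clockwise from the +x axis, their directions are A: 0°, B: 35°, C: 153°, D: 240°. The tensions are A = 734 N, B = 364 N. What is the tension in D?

Resolve: ΣF_x = 734 cos 0° + 364 cos 35° + T_C cos 153° + T_D cos 240° = 0.
        ΣF_y = 734 sin 0° + 364 sin 35° + T_C sin 153° + T_D sin 240° = 0.
The known terms sum to (1032, 208.8) N, so -0.8910 T_C − 0.5000 T_D = -1032 and 0.4540 T_C − 0.8660 T_D = -208.8.
Solving simultaneously: T_C = 790.6 N, T_D = 655.5 N.

T_D ≈ 656 N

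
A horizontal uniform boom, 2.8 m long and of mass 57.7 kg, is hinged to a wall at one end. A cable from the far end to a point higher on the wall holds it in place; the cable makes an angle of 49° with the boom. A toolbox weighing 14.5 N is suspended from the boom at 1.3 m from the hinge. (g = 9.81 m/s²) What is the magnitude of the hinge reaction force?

Take torques about the hinge: T sin 49° · 2.8 = 57.7×9.81×1.4 + 14.5×1.3 = 811.3 N·m.
So T = 811.3 / (0.7547 × 2.8) = 383.92 N.
ΣF_x = 0: H_x = T cos 49° = 251.88 N.
ΣF_y = 0: H_y = (57.7×9.81 + 14.5) − T sin 49° = 580.54 − 289.75 = 290.79 N.
|H| = √(H_x² + H_y²) = √((251.88)² + (290.79)²) = 384.71 N.

|H| ≈ 385 N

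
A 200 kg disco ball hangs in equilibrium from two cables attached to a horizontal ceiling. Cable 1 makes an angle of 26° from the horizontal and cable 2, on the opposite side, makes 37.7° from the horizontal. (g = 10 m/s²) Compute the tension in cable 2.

T_2 ≈ 2010 N

Weight W = 200 × 10 = 2000 N acts straight down.
Horizontal: T_1 cos 26° = T_2 cos 37.7°  →  T_1 = 0.8803 T_2.
Vertical: T_1 sin 26° + T_2 sin 37.7° = 2000.
Substituting the horizontal relation into the vertical equation gives 0.9974 T_2 = 2000, so T_2 = 2005 N.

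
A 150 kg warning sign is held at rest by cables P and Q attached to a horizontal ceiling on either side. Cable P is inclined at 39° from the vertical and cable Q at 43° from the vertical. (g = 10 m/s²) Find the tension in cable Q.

Angles from the horizontal: cable P is 90° − 39° = 51°, cable Q is 90° − 43° = 47°.
Weight W = 150 × 10 = 1500 N acts straight down.
Horizontal: T_P cos 51° = T_Q cos 47°  →  T_P = 1.084 T_Q.
Vertical: T_P sin 51° + T_Q sin 47° = 1500.
Substituting the horizontal relation into the vertical equation gives 1.574 T_Q = 1500, so T_Q = 953.3 N.

T_Q ≈ 953 N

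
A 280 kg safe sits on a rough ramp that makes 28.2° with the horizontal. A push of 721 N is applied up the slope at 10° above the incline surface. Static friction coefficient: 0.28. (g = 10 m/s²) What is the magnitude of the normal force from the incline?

N ≈ 2340 N

Axes along / perpendicular to the incline. W sin 28.2° = 1323 N down-slope; W cos 28.2° = 2468 N into the surface.
Perpendicular: N = W cos 28.2° − P sin 10° = 2468 − 125.2 = 2342 N.
Along incline: P cos 10° + f = W sin 28.2° (friction acts up-slope) → f = 1323 − 710 = 613.1 N.
|f| = 613.1 N ≤ μN = 655.9 N, so the safe is indeed static.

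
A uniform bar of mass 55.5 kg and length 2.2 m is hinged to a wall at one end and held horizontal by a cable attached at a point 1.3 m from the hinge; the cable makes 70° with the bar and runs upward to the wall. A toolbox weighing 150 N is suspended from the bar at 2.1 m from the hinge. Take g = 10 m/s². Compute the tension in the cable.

T ≈ 758 N

Take torques about the hinge: T sin 70° · 1.3 = 55.5×10×1.1 + 150×2.1 = 925.5 N·m.
So T = 925.5 / (0.9397 × 1.3) = 757.61 N.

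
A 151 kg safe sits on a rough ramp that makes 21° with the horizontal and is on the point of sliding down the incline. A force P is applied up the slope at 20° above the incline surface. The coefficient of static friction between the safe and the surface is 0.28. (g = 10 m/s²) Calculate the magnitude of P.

P ≈ 173 N

On the verge of sliding down the incline, friction equals μN and acts up the slope.
Perpendicular: N + P sin 20° = W cos 21° = 1410 N.
Along incline: P cos 20° + μN = W sin 21° with W sin 21° = 541.1 N.
Solving the pair for P and N: P = 173.5 N, N = 1350 N (and f = μN = 378.1 N).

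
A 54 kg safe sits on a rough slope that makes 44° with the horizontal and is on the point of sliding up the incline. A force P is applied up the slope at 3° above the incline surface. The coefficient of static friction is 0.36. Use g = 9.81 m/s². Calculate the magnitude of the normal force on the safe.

On the verge of sliding up the incline, friction equals μN and acts down the slope.
Perpendicular: N + P sin 3° = W cos 44° = 381.1 N.
Along incline: P cos 3° = W sin 44° + μN  with W sin 44° = 368 N.
Solving the pair for P and N: P = 496.5 N, N = 355.1 N (and f = μN = 127.8 N).

N ≈ 355 N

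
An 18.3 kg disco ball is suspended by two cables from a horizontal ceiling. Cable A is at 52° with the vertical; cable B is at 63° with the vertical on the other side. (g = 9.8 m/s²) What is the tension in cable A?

T_A ≈ 176 N

Angles from the horizontal: cable A is 90° − 52° = 38°, cable B is 90° − 63° = 27°.
Weight W = 18.3 × 9.8 = 179.3 N acts straight down.
Horizontal: T_A cos 38° = T_B cos 27°  →  T_B = 0.8844 T_A.
Vertical: T_A sin 38° + T_B sin 27° = 179.3.
Substituting the horizontal relation into the vertical equation gives 1.017 T_A = 179.3, so T_A = 176.3 N.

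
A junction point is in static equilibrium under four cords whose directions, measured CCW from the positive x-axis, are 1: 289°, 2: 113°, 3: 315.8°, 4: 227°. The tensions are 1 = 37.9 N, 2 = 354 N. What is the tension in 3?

T_3 ≈ 290 N

Resolve: ΣF_x = 37.9 cos 289° + 354 cos 113° + T_3 cos 315.8° + T_4 cos 227° = 0.
        ΣF_y = 37.9 sin 289° + 354 sin 113° + T_3 sin 315.8° + T_4 sin 227° = 0.
The known terms sum to (-126, 290) N, so 0.7169 T_3 − 0.6820 T_4 = 126 and -0.6972 T_3 − 0.7314 T_4 = -290.
Solving simultaneously: T_3 = 290 N, T_4 = 120.1 N.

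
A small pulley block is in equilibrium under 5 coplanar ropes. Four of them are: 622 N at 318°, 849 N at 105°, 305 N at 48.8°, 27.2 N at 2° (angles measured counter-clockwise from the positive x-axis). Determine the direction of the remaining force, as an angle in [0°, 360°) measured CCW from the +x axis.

θ ≈ 233°

Sum the known components: ΣF_x = 470.6 N, ΣF_y = 634.3 N.
For equilibrium the remaining force must supply (−ΣF_x, −ΣF_y) = (-470.6, -634.3) N.
Magnitude = √((-470.6)² + (-634.3)²) = 789.8 N; direction = atan2(-634.3, -470.6) = 233.4°.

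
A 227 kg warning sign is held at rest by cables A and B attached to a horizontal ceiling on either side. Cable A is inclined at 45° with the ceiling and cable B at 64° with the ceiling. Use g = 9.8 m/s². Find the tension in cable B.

Weight W = 227 × 9.8 = 2225 N acts straight down.
Horizontal: T_A cos 45° = T_B cos 64°  →  T_A = 0.62 T_B.
Vertical: T_A sin 45° + T_B sin 64° = 2225.
Substituting the horizontal relation into the vertical equation gives 1.337 T_B = 2225, so T_B = 1664 N.

T_B ≈ 1660 N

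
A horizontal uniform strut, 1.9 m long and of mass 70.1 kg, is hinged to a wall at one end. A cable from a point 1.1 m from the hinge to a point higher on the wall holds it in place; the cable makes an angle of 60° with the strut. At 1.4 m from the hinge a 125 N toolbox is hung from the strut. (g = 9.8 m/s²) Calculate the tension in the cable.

T ≈ 869 N

Take torques about the hinge: T sin 60° · 1.1 = 70.1×9.8×0.95 + 125×1.4 = 827.63 N·m.
So T = 827.63 / (0.8660 × 1.1) = 868.79 N.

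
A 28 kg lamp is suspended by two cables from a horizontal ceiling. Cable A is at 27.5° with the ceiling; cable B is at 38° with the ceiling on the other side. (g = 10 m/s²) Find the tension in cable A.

T_A ≈ 242 N

Weight W = 28 × 10 = 280 N acts straight down.
Horizontal: T_A cos 27.5° = T_B cos 38°  →  T_B = 1.126 T_A.
Vertical: T_A sin 27.5° + T_B sin 38° = 280.
Substituting the horizontal relation into the vertical equation gives 1.155 T_A = 280, so T_A = 242.5 N.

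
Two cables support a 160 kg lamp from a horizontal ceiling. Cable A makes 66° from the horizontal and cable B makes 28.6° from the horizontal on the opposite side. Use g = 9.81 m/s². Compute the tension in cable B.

Weight W = 160 × 9.81 = 1570 N acts straight down.
Horizontal: T_A cos 66° = T_B cos 28.6°  →  T_A = 2.159 T_B.
Vertical: T_A sin 66° + T_B sin 28.6° = 1570.
Substituting the horizontal relation into the vertical equation gives 2.451 T_B = 1570, so T_B = 640.5 N.

T_B ≈ 640 N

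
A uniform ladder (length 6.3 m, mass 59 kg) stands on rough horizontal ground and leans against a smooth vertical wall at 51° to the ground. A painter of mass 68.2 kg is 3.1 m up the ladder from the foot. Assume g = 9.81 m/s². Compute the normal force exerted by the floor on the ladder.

N_floor ≈ 1250 N

ΣF_y = 0: N_floor = 59×9.81 + 68.2×9.81 = 1247.8 N.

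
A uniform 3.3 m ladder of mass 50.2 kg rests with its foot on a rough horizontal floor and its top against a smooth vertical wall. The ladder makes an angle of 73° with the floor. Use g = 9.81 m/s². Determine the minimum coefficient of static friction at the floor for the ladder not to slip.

ΣF_y = 0: N_floor = 50.2×9.81 = 492.46 N.
Torques about the foot: N_wall · 3.3 sin 73° = 50.2×9.81×1.65 cos 73° → N_wall = 75.28 N.
ΣF_x = 0: f_floor = N_wall = 75.28 N.
μ_min = f_floor / N_floor = 75.28 / 492.46 = 0.1529.

μ_min ≈ 0.153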